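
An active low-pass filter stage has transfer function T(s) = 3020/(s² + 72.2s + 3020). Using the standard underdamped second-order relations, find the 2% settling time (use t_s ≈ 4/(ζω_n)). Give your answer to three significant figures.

ω_n = √3020 = 55.0 rad/s; ζ = 72.2/(2·55.0) = 0.657.
t_s ≈ 4/(ζω_n) = 4/(0.657·55.0) = 0.111 s.

t_s ≈ 0.111 s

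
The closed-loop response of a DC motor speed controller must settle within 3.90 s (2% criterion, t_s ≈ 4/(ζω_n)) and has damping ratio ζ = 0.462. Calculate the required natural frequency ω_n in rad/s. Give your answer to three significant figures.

ω_n ≈ 2.22 rad/s

Rearranging t_s ≈ 4/(ζω_n) gives ω_n = 4/(ζ·t_s) = 4/(0.462 × 3.90) = 2.22 rad/s.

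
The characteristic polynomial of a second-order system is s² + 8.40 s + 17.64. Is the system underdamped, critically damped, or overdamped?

a² − 4b = 8.40² − 4·17.64 = 0 (repeated real root); the system is critically damped.

critically damped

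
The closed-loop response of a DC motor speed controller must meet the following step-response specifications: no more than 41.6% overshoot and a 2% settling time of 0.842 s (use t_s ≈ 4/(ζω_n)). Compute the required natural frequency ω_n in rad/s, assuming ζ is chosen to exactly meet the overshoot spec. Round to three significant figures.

From %OS = 100·exp(−πζ/√(1−ζ²)), invert to get ζ = −ln(OS)/√(π² + ln²(OS)) with OS = 0.416.
−ln 0.416 = 0.8771, so ζ = 0.8771/√(π² + 0.7693) = 0.269.
From t_s ≈ 4/(ζω_n): ω_n = 4/(ζ·t_s) = 4/(0.269·0.842) = 17.7 rad/s.

ω_n ≈ 17.7 rad/s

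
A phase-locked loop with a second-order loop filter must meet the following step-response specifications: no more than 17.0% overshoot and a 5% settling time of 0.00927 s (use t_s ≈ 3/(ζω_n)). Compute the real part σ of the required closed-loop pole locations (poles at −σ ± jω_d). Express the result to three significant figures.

The settling-time spec alone fixes σ = ζω_n = 3/t_s = 3/0.00927 = 324.
(Overshoot then fixes ζ = 0.491 and hence ω_d = σ·√(1−ζ²)/ζ = 574 rad/s.)

σ ≈ 324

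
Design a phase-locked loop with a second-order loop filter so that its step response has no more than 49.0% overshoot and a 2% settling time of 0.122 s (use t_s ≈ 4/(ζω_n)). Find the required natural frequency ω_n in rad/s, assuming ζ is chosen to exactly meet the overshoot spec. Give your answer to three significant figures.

ζ = −ln(OS)/√(π² + (ln OS)²). With OS = 0.490, ln OS = −0.7133 and ζ = 0.7133/3.222 = 0.221.
Then ω_n = 4/(ζ t_s) = 4/(0.221 × 0.122) = 148 rad/s.

ω_n ≈ 148 rad/s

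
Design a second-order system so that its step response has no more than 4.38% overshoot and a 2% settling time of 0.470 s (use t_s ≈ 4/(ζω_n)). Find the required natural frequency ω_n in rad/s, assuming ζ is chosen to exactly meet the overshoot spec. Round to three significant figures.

ζ = −ln(OS)/√(π² + (ln OS)²). With OS = 0.0438, ln OS = −3.128 and ζ = 3.128/4.433 = 0.706.
Then ω_n = 4/(ζ t_s) = 4/(0.706 × 0.470) = 12.1 rad/s.

ω_n ≈ 12.1 rad/s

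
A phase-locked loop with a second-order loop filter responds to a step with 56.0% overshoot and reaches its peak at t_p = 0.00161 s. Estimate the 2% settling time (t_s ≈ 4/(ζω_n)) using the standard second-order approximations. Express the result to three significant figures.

ζ from %OS: ζ = |ln 0.560|/√(π²+ln²0.560) = 0.181.
t_p = π/ω_d ⇒ ω_d = 1950 rad/s; then ω_n = ω_d/√(1−ζ²) = 1980 rad/s.
t_s ≈ 4/(ζω_n) = 4/(0.181·1980) = 0.0111 s.

t_s ≈ 0.0111 s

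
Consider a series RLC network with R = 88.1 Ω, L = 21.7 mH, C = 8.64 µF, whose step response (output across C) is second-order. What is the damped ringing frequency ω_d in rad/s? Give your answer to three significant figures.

ω_d ≈ 1100 rad/s

For a series RLC circuit (capacitor voltage as output), ω_n = 1/√(LC) = 1/√(21.7 mH · 8.64 µF) = 2310 rad/s.
ζ = (R/2)·√(C/L) = (88.1/2)·√(8.64 µF/21.7 mH) = 0.879.
ω_d = ω_n√(1−ζ²) = 1100 rad/s.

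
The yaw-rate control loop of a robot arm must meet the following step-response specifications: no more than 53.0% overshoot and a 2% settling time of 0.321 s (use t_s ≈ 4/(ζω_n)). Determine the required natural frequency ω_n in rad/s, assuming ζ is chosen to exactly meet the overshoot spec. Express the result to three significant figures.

Inverting the overshoot relation: ζ = |ln 0.530|/√(π² + ln²0.530) = 0.198.
From t_s ≈ 4/(ζω_n): ω_n = 4/(ζ·t_s) = 4/(0.198·0.321) = 62.9 rad/s.

ω_n ≈ 62.9 rad/s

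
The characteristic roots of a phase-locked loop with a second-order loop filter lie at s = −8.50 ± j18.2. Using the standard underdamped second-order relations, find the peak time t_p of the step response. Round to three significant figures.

t_p = π/ω_d with ω_d = 18.2 (the imaginary part), so t_p = 0.173 s.

t_p ≈ 0.173 s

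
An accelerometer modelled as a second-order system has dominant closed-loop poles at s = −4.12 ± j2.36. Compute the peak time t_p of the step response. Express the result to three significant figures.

t_p ≈ 1.33 s

t_p = π/ω_d with ω_d = 2.36 (the imaginary part), so t_p = 1.33 s.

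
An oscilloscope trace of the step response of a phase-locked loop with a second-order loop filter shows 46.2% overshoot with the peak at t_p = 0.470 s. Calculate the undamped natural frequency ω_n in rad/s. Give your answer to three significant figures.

ω_n ≈ 6.88 rad/s

From the overshoot, ζ = −ln(OS)/√(π²+ln²(OS)) = 0.239.
t_p = π/ω_d ⇒ ω_d = 6.68 rad/s; then ω_n = ω_d/√(1−ζ²) = 6.88 rad/s.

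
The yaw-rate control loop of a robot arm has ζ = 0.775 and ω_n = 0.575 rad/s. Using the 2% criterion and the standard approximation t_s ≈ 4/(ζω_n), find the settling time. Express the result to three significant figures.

t_s ≈ 4/(ζω_n) = 4/(0.775 × 0.575) = 8.98 s.

t_s ≈ 8.98 s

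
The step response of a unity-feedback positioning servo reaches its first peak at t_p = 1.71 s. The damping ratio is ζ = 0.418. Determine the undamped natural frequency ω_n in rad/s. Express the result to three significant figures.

Peak time t_p = π/ω_d, so ω_d = π/t_p = π/1.71 = 1.84 rad/s.
ω_n = ω_d/√(1−ζ²) = 1.84/√0.825 = 2.02 rad/s.

ω_n ≈ 2.02 rad/s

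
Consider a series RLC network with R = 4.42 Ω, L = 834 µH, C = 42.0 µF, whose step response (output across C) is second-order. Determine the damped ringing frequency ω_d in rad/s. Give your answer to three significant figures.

For a series RLC circuit (capacitor voltage as output), ω_n = 1/√(LC) = 1/√(834 µH · 42.0 µF) = 5340 rad/s.
ζ = (R/2)·√(C/L) = (4.42/2)·√(42.0 µF/834 µH) = 0.496.
ω_d = ω_n√(1−ζ²) = 4640 rad/s.

ω_d ≈ 4640 rad/s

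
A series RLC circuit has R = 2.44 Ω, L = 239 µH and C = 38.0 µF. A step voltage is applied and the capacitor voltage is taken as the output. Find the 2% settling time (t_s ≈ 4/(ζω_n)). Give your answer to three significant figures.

For a series RLC circuit (capacitor voltage as output), ω_n = 1/√(LC) = 1/√(239 µH · 38.0 µF) = 10500 rad/s.
ζ = (R/2)·√(C/L) = (2.44/2)·√(38.0 µF/239 µH) = 0.486.
t_s ≈ 4/(ζω_n) = 0.000784 s.

t_s ≈ 0.000784 s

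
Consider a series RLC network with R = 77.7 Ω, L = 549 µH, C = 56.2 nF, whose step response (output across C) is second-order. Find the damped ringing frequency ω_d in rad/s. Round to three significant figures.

ω_d ≈ 166000 rad/s

For a series RLC circuit (capacitor voltage as output), ω_n = 1/√(LC) = 1/√(549 µH · 56.2 nF) = 180000 rad/s.
ζ = (R/2)·√(C/L) = (77.7/2)·√(56.2 nF/549 µH) = 0.393.
ω_d = ω_n√(1−ζ²) = 166000 rad/s.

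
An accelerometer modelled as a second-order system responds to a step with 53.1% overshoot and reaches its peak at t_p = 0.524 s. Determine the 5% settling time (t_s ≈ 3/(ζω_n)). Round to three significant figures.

t_s ≈ 2.48 s

From the overshoot, ζ = −ln(OS)/√(π²+ln²(OS)) = 0.198.
From t_p = π/ω_d, ω_d = π/0.524 = 6.00 rad/s, so ω_n = ω_d/√(1−ζ²) = 6.12 rad/s.
t_s ≈ 3/(ζω_n) = 3/(0.198·6.12) = 2.48 s.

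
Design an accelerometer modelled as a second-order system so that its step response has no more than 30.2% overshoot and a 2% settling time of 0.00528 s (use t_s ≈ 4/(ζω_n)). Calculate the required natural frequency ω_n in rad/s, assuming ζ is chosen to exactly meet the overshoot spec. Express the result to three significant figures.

ω_n ≈ 2130 rad/s

From %OS = 100·exp(−πζ/√(1−ζ²)), invert to get ζ = −ln(OS)/√(π² + ln²(OS)) with OS = 0.302.
−ln 0.302 = 1.197, so ζ = 1.197/√(π² + 1.434) = 0.356.
From t_s ≈ 4/(ζω_n): ω_n = 4/(ζ·t_s) = 4/(0.356·0.00528) = 2130 rad/s.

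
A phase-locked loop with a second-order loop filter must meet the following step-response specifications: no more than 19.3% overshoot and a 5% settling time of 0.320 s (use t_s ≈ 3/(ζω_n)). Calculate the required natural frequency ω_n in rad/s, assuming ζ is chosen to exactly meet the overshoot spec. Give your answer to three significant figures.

ω_n ≈ 20.2 rad/s

ζ = −ln(OS)/√(π² + (ln OS)²). With OS = 0.193, ln OS = −1.645 and ζ = 1.645/3.546 = 0.464.
From t_s ≈ 3/(ζω_n): ω_n = 3/(ζ·t_s) = 3/(0.464·0.320) = 20.2 rad/s.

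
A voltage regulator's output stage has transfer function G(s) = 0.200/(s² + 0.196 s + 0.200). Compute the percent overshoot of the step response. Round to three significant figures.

%OS ≈ 49.4%

Matching coefficients with s² + 2ζω_n s + ω_n² gives ω_n² = 0.200 ⇒ ω_n = 0.447 rad/s, and ζ = 0.196/(2ω_n) = 0.219.
%OS = 100·exp(−πζ/√(1−ζ²)) = 49.4%.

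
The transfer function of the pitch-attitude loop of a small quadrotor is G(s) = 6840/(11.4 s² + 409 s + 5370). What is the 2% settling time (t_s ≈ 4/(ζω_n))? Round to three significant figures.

t_s ≈ 0.223 s

Dividing through by 11.4: denominator becomes s² + 35.88 s + 471.1.
So ω_n = √471.1 = 21.7 rad/s and ζ = 35.88/(2·21.7) = 0.827.
t_s ≈ 4/(ζω_n) = 0.223 s.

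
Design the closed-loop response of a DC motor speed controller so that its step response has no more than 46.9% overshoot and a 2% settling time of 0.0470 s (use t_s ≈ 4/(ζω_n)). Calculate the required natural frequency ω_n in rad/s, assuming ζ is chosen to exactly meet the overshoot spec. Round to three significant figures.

ω_n ≈ 363 rad/s

Inverting the overshoot relation: ζ = |ln 0.469|/√(π² + ln²0.469) = 0.234.
From t_s ≈ 4/(ζω_n): ω_n = 4/(ζ·t_s) = 4/(0.234·0.0470) = 363 rad/s.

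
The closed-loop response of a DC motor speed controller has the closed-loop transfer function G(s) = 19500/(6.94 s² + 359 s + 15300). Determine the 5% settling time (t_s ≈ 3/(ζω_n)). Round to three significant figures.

t_s ≈ 0.116 s

Dividing through by 6.94: denominator becomes s² + 51.73 s + 2205.
So ω_n = √2205 = 47.0 rad/s and ζ = 51.73/(2·47.0) = 0.551.
t_s ≈ 3/(ζω_n) = 0.116 s.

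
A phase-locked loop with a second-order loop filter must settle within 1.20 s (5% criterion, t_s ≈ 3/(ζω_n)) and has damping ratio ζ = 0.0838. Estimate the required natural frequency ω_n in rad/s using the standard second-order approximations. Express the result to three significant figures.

ω_n ≈ 29.8 rad/s

Rearranging t_s ≈ 3/(ζω_n) gives ω_n = 3/(ζ·t_s) = 3/(0.0838 × 1.20) = 29.8 rad/s.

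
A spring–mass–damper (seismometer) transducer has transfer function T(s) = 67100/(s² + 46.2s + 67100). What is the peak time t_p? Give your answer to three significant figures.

Comparing the denominator to s² + 2ζω_n s + ω_n²: ω_n = √67100 = 259 rad/s, and 2ζω_n = 46.2 so ζ = 46.2/(2·259) = 0.0892.
ω_d = 259·√(1 − 0.0892²) = 258 rad/s. Then t_p = π/ω_d = 0.0122 s.

t_p ≈ 0.0122 s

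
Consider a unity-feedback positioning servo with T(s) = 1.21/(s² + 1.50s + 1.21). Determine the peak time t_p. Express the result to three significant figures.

Matching coefficients with s² + 2ζω_n s + ω_n² gives ω_n² = 1.21 ⇒ ω_n = 1.10 rad/s, and ζ = 1.50/(2ω_n) = 0.682.
The damped frequency ω_d = ω_n√(1−ζ²) = 0.805 rad/s. Then t_p = π/ω_d = 3.90 s.

t_p ≈ 3.90 s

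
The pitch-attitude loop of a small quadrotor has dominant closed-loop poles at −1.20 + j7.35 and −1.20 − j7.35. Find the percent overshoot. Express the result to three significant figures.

%OS ≈ 59.9%

The poles are at −σ ± jω_d with σ = 1.20 and ω_d = 7.35, so ω_n = √(σ²+ω_d²) = 7.45 rad/s and ζ = σ/ω_n = 0.161.
%OS = 100 e^{−πζ/√(1−ζ²)} with ζ = 0.161 gives 59.9%.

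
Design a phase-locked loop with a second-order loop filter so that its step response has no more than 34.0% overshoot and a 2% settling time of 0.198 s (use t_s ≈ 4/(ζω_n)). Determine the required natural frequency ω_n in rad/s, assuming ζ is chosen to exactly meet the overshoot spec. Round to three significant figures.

From %OS = 100·exp(−πζ/√(1−ζ²)), invert to get ζ = −ln(OS)/√(π² + ln²(OS)) with OS = 0.340.
−ln 0.340 = 1.079, so ζ = 1.079/√(π² + 1.164) = 0.325.
From t_s ≈ 4/(ζω_n): ω_n = 4/(ζ·t_s) = 4/(0.325·0.198) = 62.2 rad/s.

ω_n ≈ 62.2 rad/s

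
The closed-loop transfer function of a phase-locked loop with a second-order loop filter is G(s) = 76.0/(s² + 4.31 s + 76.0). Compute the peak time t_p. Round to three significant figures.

Comparing the denominator to s² + 2ζω_n s + ω_n²: ω_n = √76.0 = 8.72 rad/s, and 2ζω_n = 4.31 so ζ = 4.31/(2·8.72) = 0.247.
The damped frequency ω_d = ω_n√(1−ζ²) = 8.45 rad/s. Then t_p = π/ω_d = 0.372 s.

t_p ≈ 0.372 s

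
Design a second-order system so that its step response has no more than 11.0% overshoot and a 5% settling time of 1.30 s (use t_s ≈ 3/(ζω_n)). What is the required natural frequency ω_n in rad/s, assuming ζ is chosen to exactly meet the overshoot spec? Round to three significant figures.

ω_n ≈ 4.01 rad/s

From %OS = 100·exp(−πζ/√(1−ζ²)), invert to get ζ = −ln(OS)/√(π² + ln²(OS)) with OS = 0.110.
−ln 0.110 = 2.207, so ζ = 2.207/√(π² + 4.872) = 0.575.
Then ω_n = 3/(ζ t_s) = 3/(0.575 × 1.30) = 4.01 rad/s.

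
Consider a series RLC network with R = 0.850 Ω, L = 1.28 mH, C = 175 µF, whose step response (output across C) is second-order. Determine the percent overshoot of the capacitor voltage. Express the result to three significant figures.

%OS ≈ 60.7%

For a series RLC circuit (capacitor voltage as output), ω_n = 1/√(LC) = 1/√(1.28 mH · 175 µF) = 2110 rad/s.
ζ = (R/2)·√(C/L) = (0.850/2)·√(175 µF/1.28 mH) = 0.157.
%OS = 100 e^{−πζ/√(1−ζ²)} with ζ = 0.157 gives 60.7%.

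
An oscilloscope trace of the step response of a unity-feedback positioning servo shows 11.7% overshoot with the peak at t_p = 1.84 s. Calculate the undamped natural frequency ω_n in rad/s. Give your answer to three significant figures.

ζ from %OS: ζ = |ln 0.117|/√(π²+ln²0.117) = 0.564.
t_p = π/ω_d ⇒ ω_d = 1.71 rad/s; then ω_n = ω_d/√(1−ζ²) = 2.07 rad/s.

ω_n ≈ 2.07 rad/s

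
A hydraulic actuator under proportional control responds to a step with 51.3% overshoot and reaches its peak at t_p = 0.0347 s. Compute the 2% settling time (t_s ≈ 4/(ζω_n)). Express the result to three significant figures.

t_s ≈ 0.208 s

ζ from %OS: ζ = |ln 0.513|/√(π²+ln²0.513) = 0.208.
t_p = π/ω_d ⇒ ω_d = 90.5 rad/s; then ω_n = ω_d/√(1−ζ²) = 92.6 rad/s.
t_s ≈ 4/(ζω_n) = 4/(0.208·92.6) = 0.208 s.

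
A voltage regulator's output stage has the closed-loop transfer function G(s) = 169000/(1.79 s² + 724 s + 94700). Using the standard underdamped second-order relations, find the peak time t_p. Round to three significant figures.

Dividing through by 1.79: denominator becomes s² + 404.5 s + 52910.
So ω_n = √52910 = 230 rad/s and ζ = 404.5/(2·230) = 0.879.
ω_d = 230·√(1 − 0.879²) = 110 rad/s. t_p = π/ω_d = 0.0287 s.

t_p ≈ 0.0287 s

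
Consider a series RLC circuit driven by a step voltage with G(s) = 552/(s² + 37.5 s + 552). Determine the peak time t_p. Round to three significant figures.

t_p ≈ 0.222 s

Comparing the denominator to s² + 2ζω_n s + ω_n²: ω_n = √552 = 23.5 rad/s, and 2ζω_n = 37.5 so ζ = 37.5/(2·23.5) = 0.798.
ω_d = ω_n√(1−ζ²) = 14.2 rad/s. Then t_p = π/ω_d = 0.222 s.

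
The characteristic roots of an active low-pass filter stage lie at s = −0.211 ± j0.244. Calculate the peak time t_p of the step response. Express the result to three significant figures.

t_p ≈ 12.9 s

t_p = π/ω_d with ω_d = 0.244 (the imaginary part), so t_p = 12.9 s.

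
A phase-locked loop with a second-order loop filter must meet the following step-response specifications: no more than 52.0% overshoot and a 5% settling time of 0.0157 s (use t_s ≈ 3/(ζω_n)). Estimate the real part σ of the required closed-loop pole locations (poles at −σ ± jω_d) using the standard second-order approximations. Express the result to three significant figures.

σ ≈ 191

The settling-time spec alone fixes σ = ζω_n = 3/t_s = 3/0.0157 = 191.
(Overshoot then fixes ζ = 0.204 and hence ω_d = σ·√(1−ζ²)/ζ = 918 rad/s.)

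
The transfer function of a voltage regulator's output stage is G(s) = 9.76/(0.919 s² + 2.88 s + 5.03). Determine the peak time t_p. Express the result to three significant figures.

t_p ≈ 1.81 s

Dividing through by 0.919: denominator becomes s² + 3.134 s + 5.473.
So ω_n = √5.473 = 2.34 rad/s and ζ = 3.134/(2·2.34) = 0.670.
The damped frequency ω_d = ω_n√(1−ζ²) = 1.74 rad/s. t_p = π/ω_d = 1.81 s.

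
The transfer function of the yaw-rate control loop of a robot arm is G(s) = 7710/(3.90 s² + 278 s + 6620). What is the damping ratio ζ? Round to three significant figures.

Dividing through by 3.90: denominator becomes s² + 71.28 s + 1697.
So ω_n = √1697 = 41.2 rad/s and ζ = 71.28/(2·41.2) = 0.865.

ζ ≈ 0.865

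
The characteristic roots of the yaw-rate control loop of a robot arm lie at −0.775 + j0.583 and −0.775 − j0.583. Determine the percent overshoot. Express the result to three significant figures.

%OS ≈ 1.54%

|pole| = ω_n = √(0.775² + 0.583²) = 0.970 rad/s; ζ = cos θ = σ/ω_n = 0.799.
%OS = 100·exp(−πζ/√(1−ζ²)) = 1.54%.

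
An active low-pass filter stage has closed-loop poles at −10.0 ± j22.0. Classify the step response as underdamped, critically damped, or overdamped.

underdamped

Since the poles form a complex-conjugate pair with nonzero imaginary part, the response is underdamped.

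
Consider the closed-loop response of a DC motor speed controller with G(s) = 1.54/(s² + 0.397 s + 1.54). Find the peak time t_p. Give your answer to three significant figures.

t_p ≈ 2.56 s

Matching coefficients with s² + 2ζω_n s + ω_n² gives ω_n² = 1.54 ⇒ ω_n = 1.24 rad/s, and ζ = 0.397/(2ω_n) = 0.160.
ω_d = ω_n√(1−ζ²) = 1.22 rad/s. Then t_p = π/ω_d = 2.56 s.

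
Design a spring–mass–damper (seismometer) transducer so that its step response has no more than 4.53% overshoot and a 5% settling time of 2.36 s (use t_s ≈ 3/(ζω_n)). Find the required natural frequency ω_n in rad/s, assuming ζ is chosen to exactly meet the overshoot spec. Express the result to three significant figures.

ω_n ≈ 1.81 rad/s

ζ = −ln(OS)/√(π² + (ln OS)²). With OS = 0.0453, ln OS = −3.094 and ζ = 3.094/4.410 = 0.702.
Then ω_n = 3/(ζ t_s) = 3/(0.702 × 2.36) = 1.81 rad/s.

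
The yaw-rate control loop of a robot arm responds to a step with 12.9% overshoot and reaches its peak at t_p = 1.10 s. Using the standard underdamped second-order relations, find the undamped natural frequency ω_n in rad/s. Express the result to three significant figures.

ω_n ≈ 3.41 rad/s

The overshoot fixes ζ = −ln(OS)/√(π²+ln²(OS)) = 0.546.
t_p = π/ω_d ⇒ ω_d = 2.86 rad/s; then ω_n = ω_d/√(1−ζ²) = 3.41 rad/s.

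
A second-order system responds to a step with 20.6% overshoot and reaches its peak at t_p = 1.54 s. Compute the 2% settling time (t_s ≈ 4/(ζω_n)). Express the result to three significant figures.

t_s ≈ 3.90 s

The overshoot fixes ζ = −ln(OS)/√(π²+ln²(OS)) = 0.449.
From t_p = π/ω_d, ω_d = π/1.54 = 2.04 rad/s, so ω_n = ω_d/√(1−ζ²) = 2.28 rad/s.
t_s ≈ 4/(ζω_n) = 4/(0.449·2.28) = 3.90 s.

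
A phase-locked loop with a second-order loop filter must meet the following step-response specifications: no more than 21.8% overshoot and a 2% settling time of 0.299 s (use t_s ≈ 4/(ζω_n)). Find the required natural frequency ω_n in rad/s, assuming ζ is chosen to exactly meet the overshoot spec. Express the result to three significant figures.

ω_n ≈ 30.7 rad/s

From %OS = 100·exp(−πζ/√(1−ζ²)), invert to get ζ = −ln(OS)/√(π² + ln²(OS)) with OS = 0.218.
−ln 0.218 = 1.523, so ζ = 1.523/√(π² + 2.320) = 0.436.
Then ω_n = 4/(ζ t_s) = 4/(0.436 × 0.299) = 30.7 rad/s.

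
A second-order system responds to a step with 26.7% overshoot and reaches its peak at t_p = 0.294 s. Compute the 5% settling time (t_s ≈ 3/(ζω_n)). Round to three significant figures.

t_s ≈ 0.668 s

From the overshoot, ζ = −ln(OS)/√(π²+ln²(OS)) = 0.387.
t_p = π/ω_d ⇒ ω_d = 10.7 rad/s; then ω_n = ω_d/√(1−ζ²) = 11.6 rad/s.
t_s ≈ 3/(ζω_n) = 3/(0.387·11.6) = 0.668 s.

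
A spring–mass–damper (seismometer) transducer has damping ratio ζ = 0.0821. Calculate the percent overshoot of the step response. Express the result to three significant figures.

%OS ≈ 77.2%

For an underdamped second-order system, %OS = 100·exp(−πζ/√(1−ζ²)).
πζ/√(1−ζ²) = π·0.0821/√(1−0.00674) = 0.2588, so %OS = 100·e^(−0.2588) = 77.2%.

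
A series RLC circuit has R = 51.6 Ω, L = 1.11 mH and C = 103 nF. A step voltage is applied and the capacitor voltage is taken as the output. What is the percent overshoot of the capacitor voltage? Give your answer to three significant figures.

For a series RLC circuit (capacitor voltage as output), ω_n = 1/√(LC) = 1/√(1.11 mH · 103 nF) = 93500 rad/s.
ζ = (R/2)·√(C/L) = (51.6/2)·√(103 nF/1.11 mH) = 0.249.
%OS = 100·exp(−πζ/√(1−ζ²)) = 44.7%.

%OS ≈ 44.7%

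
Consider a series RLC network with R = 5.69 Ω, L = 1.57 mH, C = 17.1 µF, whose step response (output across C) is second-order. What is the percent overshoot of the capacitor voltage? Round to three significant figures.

%OS ≈ 37.7%

For a series RLC circuit (capacitor voltage as output), ω_n = 1/√(LC) = 1/√(1.57 mH · 17.1 µF) = 6100 rad/s.
ζ = (R/2)·√(C/L) = (5.69/2)·√(17.1 µF/1.57 mH) = 0.297.
%OS = 100 e^{−πζ/√(1−ζ²)} with ζ = 0.297 gives 37.7%.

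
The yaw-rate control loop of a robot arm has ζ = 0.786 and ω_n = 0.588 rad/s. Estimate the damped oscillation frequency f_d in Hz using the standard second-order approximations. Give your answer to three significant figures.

f_d ≈ 0.0579 Hz

ω_d = ω_n√(1−ζ²) = 0.588·√0.382 = 0.364 rad/s.
f_d = ω_d/(2π) = 0.0579 Hz.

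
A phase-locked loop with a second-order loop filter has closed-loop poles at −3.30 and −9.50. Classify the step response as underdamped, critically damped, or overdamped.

Since the poles are distinct, negative and real, the response is overdamped.

overdamped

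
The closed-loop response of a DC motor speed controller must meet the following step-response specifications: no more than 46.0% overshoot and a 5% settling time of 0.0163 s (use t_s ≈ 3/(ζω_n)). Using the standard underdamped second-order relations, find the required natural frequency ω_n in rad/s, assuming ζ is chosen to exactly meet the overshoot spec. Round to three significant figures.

ω_n ≈ 767 rad/s

Inverting the overshoot relation: ζ = |ln 0.460|/√(π² + ln²0.460) = 0.240.
From t_s ≈ 3/(ζω_n): ω_n = 3/(ζ·t_s) = 3/(0.240·0.0163) = 767 rad/s.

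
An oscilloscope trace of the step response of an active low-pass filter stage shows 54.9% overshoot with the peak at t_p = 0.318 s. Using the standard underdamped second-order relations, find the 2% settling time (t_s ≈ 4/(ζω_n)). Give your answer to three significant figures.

ζ from %OS: ζ = |ln 0.549|/√(π²+ln²0.549) = 0.187.
From t_p = π/ω_d, ω_d = π/0.318 = 9.88 rad/s, so ω_n = ω_d/√(1−ζ²) = 10.1 rad/s.
t_s ≈ 4/(ζω_n) = 4/(0.187·10.1) = 2.12 s.

t_s ≈ 2.12 s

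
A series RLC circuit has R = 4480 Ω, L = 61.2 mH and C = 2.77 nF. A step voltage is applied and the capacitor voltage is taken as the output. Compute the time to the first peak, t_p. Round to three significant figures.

For a series RLC circuit (capacitor voltage as output), ω_n = 1/√(LC) = 1/√(61.2 mH · 2.77 nF) = 76800 rad/s.
ζ = (R/2)·√(C/L) = (4480/2)·√(2.77 nF/61.2 mH) = 0.477.
ω_d = 76800·√(1 − 0.477²) = 67500 rad/s. t_p = π/ω_d = 0.0000465 s.

t_p ≈ 0.0000465 s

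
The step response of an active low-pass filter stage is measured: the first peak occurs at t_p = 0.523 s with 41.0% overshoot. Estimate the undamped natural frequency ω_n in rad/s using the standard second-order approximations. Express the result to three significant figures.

ω_n ≈ 6.24 rad/s

ζ from %OS: ζ = |ln 0.410|/√(π²+ln²0.410) = 0.273.
From t_p = π/ω_d, ω_d = π/0.523 = 6.01 rad/s, so ω_n = ω_d/√(1−ζ²) = 6.24 rad/s.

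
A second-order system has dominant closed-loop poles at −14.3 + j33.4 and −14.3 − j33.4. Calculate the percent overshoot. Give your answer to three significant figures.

With σ = 14.3, ω_d = 33.4: ω_n = √(σ²+ω_d²) = 36.3 rad/s, ζ = σ/ω_n = 0.394.
Overshoot: exp(−π·0.394/√(1−0.394²)) = 0.261, i.e. 26.1%.

%OS ≈ 26.1%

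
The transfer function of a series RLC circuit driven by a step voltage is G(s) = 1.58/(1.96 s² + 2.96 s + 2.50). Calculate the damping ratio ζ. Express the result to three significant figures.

ζ ≈ 0.669

Dividing through by 1.96: denominator becomes s² + 1.510 s + 1.276.
So ω_n = √1.276 = 1.13 rad/s and ζ = 1.510/(2·1.13) = 0.669.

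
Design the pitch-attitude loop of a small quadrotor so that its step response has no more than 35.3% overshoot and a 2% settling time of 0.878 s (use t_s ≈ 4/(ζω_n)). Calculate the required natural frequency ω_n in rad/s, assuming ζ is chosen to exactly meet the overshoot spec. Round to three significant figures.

ω_n ≈ 14.5 rad/s

ζ = −ln(OS)/√(π² + (ln OS)²). With OS = 0.353, ln OS = −1.041 and ζ = 1.041/3.310 = 0.315.
From t_s ≈ 4/(ζω_n): ω_n = 4/(ζ·t_s) = 4/(0.315·0.878) = 14.5 rad/s.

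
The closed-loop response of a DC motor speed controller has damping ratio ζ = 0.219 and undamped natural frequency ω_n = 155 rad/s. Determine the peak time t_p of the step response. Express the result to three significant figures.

t_p ≈ 0.0208 s

The damped frequency is ω_d = ω_n√(1−ζ²) = 155·√(1−0.0480) = 151 rad/s.
Peak time t_p = π/ω_d = π/151 = 0.0208 s.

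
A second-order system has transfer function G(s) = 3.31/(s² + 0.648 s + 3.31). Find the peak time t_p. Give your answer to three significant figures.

t_p ≈ 1.75 s

ω_n = √3.31 = 1.82 rad/s; ζ = 0.648/(2·1.82) = 0.178.
ω_d = 1.82·√(1 − 0.178²) = 1.79 rad/s. Then t_p = π/ω_d = 1.75 s.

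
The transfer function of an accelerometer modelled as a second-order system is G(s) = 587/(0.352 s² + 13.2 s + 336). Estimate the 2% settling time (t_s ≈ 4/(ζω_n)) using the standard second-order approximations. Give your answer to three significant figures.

t_s ≈ 0.213 s

Dividing through by 0.352: denominator becomes s² + 37.50 s + 954.5.
So ω_n = √954.5 = 30.9 rad/s and ζ = 37.50/(2·30.9) = 0.607.
t_s ≈ 4/(ζω_n) = 0.213 s.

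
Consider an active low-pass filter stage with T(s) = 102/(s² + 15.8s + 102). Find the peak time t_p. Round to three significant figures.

t_p ≈ 0.499 s

ω_n = √102 = 10.1 rad/s; ζ = 15.8/(2·10.1) = 0.782.
ω_d = 10.1·√(1 − 0.782²) = 6.29 rad/s. Then t_p = π/ω_d = 0.499 s.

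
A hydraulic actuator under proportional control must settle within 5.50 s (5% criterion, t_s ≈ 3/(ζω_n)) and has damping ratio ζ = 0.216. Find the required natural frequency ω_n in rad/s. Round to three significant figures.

ω_n ≈ 2.53 rad/s

Rearranging t_s ≈ 3/(ζω_n) gives ω_n = 3/(ζ·t_s) = 3/(0.216 × 5.50) = 2.53 rad/s.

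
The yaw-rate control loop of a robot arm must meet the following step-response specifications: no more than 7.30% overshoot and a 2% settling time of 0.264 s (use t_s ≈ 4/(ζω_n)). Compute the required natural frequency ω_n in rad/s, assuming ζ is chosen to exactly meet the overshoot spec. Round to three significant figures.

From %OS = 100·exp(−πζ/√(1−ζ²)), invert to get ζ = −ln(OS)/√(π² + ln²(OS)) with OS = 0.0730.
−ln 0.0730 = 2.617, so ζ = 2.617/√(π² + 6.850) = 0.640.
Then ω_n = 4/(ζ t_s) = 4/(0.640 × 0.264) = 23.7 rad/s.

ω_n ≈ 23.7 rad/s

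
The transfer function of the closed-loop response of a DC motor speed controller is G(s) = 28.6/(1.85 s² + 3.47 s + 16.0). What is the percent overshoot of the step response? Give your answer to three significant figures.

%OS ≈ 34.7%

Dividing through by 1.85: denominator becomes s² + 1.876 s + 8.649.
So ω_n = √8.649 = 2.94 rad/s and ζ = 1.876/(2·2.94) = 0.319.
%OS = 100 e^{−πζ/√(1−ζ²)} with ζ = 0.319 gives 34.7%.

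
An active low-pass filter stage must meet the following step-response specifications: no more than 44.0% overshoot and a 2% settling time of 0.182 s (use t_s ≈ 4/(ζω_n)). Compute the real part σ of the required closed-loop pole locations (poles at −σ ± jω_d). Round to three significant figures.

σ ≈ 22.0

The settling-time spec alone fixes σ = ζω_n = 4/t_s = 4/0.182 = 22.0.
(Overshoot then fixes ζ = 0.253 and hence ω_d = σ·√(1−ζ²)/ζ = 84.1 rad/s.)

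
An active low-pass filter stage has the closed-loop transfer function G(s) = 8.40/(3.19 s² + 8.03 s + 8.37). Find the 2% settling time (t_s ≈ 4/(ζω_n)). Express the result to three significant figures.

t_s ≈ 3.18 s

Dividing through by 3.19: denominator becomes s² + 2.517 s + 2.624.
So ω_n = √2.624 = 1.62 rad/s and ζ = 2.517/(2·1.62) = 0.777.
t_s ≈ 4/(ζω_n) = 3.18 s.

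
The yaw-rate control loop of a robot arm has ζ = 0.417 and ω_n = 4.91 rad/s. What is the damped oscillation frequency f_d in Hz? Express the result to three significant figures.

ω_d = ω_n√(1−ζ²) = 4.91·√0.826 = 4.46 rad/s.
f_d = ω_d/(2π) = 0.710 Hz.

f_d ≈ 0.710 Hz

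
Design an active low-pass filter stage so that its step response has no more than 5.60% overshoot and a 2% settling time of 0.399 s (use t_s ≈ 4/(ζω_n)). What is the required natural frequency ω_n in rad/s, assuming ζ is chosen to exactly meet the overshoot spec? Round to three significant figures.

From %OS = 100·exp(−πζ/√(1−ζ²)), invert to get ζ = −ln(OS)/√(π² + ln²(OS)) with OS = 0.0560.
−ln 0.0560 = 2.882, so ζ = 2.882/√(π² + 8.308) = 0.676.
Then ω_n = 4/(ζ t_s) = 4/(0.676 × 0.399) = 14.8 rad/s.

ω_n ≈ 14.8 rad/s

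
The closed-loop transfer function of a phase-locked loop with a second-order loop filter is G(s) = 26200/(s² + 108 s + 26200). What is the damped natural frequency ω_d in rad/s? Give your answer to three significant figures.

Matching coefficients with s² + 2ζω_n s + ω_n² gives ω_n² = 26200 ⇒ ω_n = 162 rad/s, and ζ = 108/(2ω_n) = 0.334.
ω_d = 162·√(1 − 0.334²) = 153 rad/s.

ω_d ≈ 153 rad/s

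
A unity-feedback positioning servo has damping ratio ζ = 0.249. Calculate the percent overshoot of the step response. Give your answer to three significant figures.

For an underdamped second-order system, %OS = 100·exp(−πζ/√(1−ζ²)).
πζ/√(1−ζ²) = π·0.249/√(1−0.0620) = 0.8077, so %OS = 100·e^(−0.8077) = 44.6%.

%OS ≈ 44.6%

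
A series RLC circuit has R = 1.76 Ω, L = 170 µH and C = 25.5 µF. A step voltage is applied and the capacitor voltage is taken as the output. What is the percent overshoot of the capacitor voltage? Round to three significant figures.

%OS ≈ 32.0%

For a series RLC circuit (capacitor voltage as output), ω_n = 1/√(LC) = 1/√(170 µH · 25.5 µF) = 15200 rad/s.
ζ = (R/2)·√(C/L) = (1.76/2)·√(25.5 µF/170 µH) = 0.341.
Overshoot: exp(−π·0.341/√(1−0.341²)) = 0.320, i.e. 32.0%.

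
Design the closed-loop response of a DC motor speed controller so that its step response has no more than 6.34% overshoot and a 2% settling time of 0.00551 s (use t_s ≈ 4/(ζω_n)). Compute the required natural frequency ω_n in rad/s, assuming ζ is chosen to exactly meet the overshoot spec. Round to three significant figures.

ω_n ≈ 1100 rad/s

ζ = −ln(OS)/√(π² + (ln OS)²). With OS = 0.0634, ln OS = −2.758 and ζ = 2.758/4.181 = 0.660.
From t_s ≈ 4/(ζω_n): ω_n = 4/(ζ·t_s) = 4/(0.660·0.00551) = 1100 rad/s.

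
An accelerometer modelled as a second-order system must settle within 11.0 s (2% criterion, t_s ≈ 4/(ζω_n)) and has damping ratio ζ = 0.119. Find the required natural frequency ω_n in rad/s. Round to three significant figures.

ω_n ≈ 3.06 rad/s

Rearranging t_s ≈ 4/(ζω_n) gives ω_n = 4/(ζ·t_s) = 4/(0.119 × 11.0) = 3.06 rad/s.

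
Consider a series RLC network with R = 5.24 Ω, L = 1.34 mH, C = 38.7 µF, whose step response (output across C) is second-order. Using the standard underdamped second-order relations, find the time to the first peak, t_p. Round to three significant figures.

For a series RLC circuit (capacitor voltage as output), ω_n = 1/√(LC) = 1/√(1.34 mH · 38.7 µF) = 4390 rad/s.
ζ = (R/2)·√(C/L) = (5.24/2)·√(38.7 µF/1.34 mH) = 0.445.
The damped frequency ω_d = ω_n√(1−ζ²) = 3930 rad/s. t_p = π/ω_d = 0.000799 s.

t_p ≈ 0.000799 s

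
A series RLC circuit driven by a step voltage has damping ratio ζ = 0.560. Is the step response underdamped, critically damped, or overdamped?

underdamped

Since ζ = 0.560 < 1, the system is underdamped.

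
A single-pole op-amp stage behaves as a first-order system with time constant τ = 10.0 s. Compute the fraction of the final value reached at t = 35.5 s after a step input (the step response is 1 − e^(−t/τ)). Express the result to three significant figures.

y/y_∞ ≈ 0.971

y(t)/y_∞ = 1 − e^(−t/τ) = 1 − e^(−35.5/10.0) = 1 − e^(−3.55) = 0.971.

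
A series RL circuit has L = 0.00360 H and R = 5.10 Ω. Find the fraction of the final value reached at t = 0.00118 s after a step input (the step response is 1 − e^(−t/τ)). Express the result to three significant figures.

y/y_∞ ≈ 0.812

τ = L/R = 0.00360/5.10 = 0.000706 s.
y(t)/y_∞ = 1 − e^(−t/τ) = 1 − e^(−0.00118/0.000706) = 1 − e^(−1.67) = 0.812.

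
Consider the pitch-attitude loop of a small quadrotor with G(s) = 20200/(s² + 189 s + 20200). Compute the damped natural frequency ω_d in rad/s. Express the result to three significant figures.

ω_d ≈ 106 rad/s

Comparing the denominator to s² + 2ζω_n s + ω_n²: ω_n = √20200 = 142 rad/s, and 2ζω_n = 189 so ζ = 189/(2·142) = 0.665.
ω_d = 142·√(1 − 0.665²) = 106 rad/s.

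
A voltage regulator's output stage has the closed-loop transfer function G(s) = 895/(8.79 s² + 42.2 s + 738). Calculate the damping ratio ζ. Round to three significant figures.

ζ ≈ 0.262

Dividing through by 8.79: denominator becomes s² + 4.801 s + 83.96.
So ω_n = √83.96 = 9.16 rad/s and ζ = 4.801/(2·9.16) = 0.262.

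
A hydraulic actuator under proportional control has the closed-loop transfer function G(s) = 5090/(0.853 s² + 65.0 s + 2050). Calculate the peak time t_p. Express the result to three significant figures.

t_p ≈ 0.102 s

Dividing through by 0.853: denominator becomes s² + 76.20 s + 2403.
So ω_n = √2403 = 49.0 rad/s and ζ = 76.20/(2·49.0) = 0.777.
ω_d = 49.0·√(1 − 0.777²) = 30.8 rad/s. t_p = π/ω_d = 0.102 s.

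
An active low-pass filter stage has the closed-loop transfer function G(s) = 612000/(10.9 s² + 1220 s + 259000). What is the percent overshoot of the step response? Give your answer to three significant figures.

%OS ≈ 29.4%

Dividing through by 10.9: denominator becomes s² + 111.9 s + 23760.
So ω_n = √23760 = 154 rad/s and ζ = 111.9/(2·154) = 0.363.
%OS = 100·exp(−πζ/√(1−ζ²)) = 29.4%.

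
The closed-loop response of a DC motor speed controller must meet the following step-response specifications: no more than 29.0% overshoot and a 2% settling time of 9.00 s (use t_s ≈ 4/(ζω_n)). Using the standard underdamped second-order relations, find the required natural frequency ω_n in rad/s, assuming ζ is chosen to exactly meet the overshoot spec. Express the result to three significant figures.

ω_n ≈ 1.21 rad/s

ζ = −ln(OS)/√(π² + (ln OS)²). With OS = 0.290, ln OS = −1.238 and ζ = 1.238/3.377 = 0.367.
From t_s ≈ 4/(ζω_n): ω_n = 4/(ζ·t_s) = 4/(0.367·9.00) = 1.21 rad/s.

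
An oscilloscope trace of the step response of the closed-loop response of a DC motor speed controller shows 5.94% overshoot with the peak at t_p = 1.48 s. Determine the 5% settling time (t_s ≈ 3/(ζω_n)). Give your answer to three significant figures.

The overshoot fixes ζ = −ln(OS)/√(π²+ln²(OS)) = 0.668.
t_p = π/ω_d ⇒ ω_d = 2.12 rad/s; then ω_n = ω_d/√(1−ζ²) = 2.85 rad/s.
t_s ≈ 3/(ζω_n) = 3/(0.668·2.85) = 1.57 s.

t_s ≈ 1.57 s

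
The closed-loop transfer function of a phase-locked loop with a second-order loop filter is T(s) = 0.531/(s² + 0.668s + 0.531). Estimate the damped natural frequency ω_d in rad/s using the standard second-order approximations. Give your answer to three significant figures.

ω_d ≈ 0.648 rad/s

ω_n = √0.531 = 0.729 rad/s; ζ = 0.668/(2·0.729) = 0.458.
ω_d = 0.729·√(1 − 0.458²) = 0.648 rad/s.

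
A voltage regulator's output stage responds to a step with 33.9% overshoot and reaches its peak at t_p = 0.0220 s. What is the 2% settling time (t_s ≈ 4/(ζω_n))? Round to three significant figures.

t_s ≈ 0.0813 s

From the overshoot, ζ = −ln(OS)/√(π²+ln²(OS)) = 0.326.
t_p = π/ω_d ⇒ ω_d = 143 rad/s; then ω_n = ω_d/√(1−ζ²) = 151 rad/s.
t_s ≈ 4/(ζω_n) = 4/(0.326·151) = 0.0813 s.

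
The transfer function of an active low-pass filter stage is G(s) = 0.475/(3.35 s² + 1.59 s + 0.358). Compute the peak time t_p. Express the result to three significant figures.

t_p ≈ 14.0 s

Dividing through by 3.35: denominator becomes s² + 0.4746 s + 0.1069.
So ω_n = √0.1069 = 0.327 rad/s and ζ = 0.4746/(2·0.327) = 0.726.
ω_d = ω_n√(1−ζ²) = 0.225 rad/s. t_p = π/ω_d = 14.0 s.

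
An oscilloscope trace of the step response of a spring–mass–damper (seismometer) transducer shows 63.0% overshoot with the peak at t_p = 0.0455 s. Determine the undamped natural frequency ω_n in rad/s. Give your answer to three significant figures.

ζ from %OS: ζ = |ln 0.630|/√(π²+ln²0.630) = 0.146.
From t_p = π/ω_d, ω_d = π/0.0455 = 69.0 rad/s, so ω_n = ω_d/√(1−ζ²) = 69.8 rad/s.

ω_n ≈ 69.8 rad/s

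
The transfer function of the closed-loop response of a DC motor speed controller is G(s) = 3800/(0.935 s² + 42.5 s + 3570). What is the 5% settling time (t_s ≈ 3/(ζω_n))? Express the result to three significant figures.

Dividing through by 0.935: denominator becomes s² + 45.45 s + 3818.
So ω_n = √3818 = 61.8 rad/s and ζ = 45.45/(2·61.8) = 0.368.
t_s ≈ 3/(ζω_n) = 0.132 s.

t_s ≈ 0.132 s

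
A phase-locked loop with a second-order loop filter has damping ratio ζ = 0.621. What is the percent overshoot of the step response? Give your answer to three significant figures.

For an underdamped second-order system, %OS = 100·exp(−πζ/√(1−ζ²)).
πζ/√(1−ζ²) = π·0.621/√(1−0.386) = 2.489, so %OS = 100·e^(−2.489) = 8.30%.

%OS ≈ 8.30%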